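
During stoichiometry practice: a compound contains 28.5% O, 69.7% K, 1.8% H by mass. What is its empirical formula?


Assume 100 g sample. Moles of each element:
  O: 28.5/16.0 = 1.781 mol
  K: 69.7/39.1 = 1.783 mol
  H: 1.8/1.008 = 1.786 mol
Divide by smallest (1.781):
  O: 1.781/1.781 = 1.0
  K: 1.783/1.781 = 1.0
  H: 1.786/1.781 = 1.0
Empirical formula: KOH

KOH


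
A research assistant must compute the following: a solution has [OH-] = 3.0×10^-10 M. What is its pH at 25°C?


pOH = -log10([OH-]) = -log10(3.0×10^-10)
= 10 - log10(3.0) = 9.52
pH = 14 - pOH = 14 - 9.52 = 4.48

4.48


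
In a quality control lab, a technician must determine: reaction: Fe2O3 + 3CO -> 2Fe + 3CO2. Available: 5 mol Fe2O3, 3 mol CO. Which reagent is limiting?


Mole ratio available / coefficient:
  Fe2O3: 5/1 = 5.000
  CO: 3/3 = 1.000
Smaller ratio is limiting.

CO


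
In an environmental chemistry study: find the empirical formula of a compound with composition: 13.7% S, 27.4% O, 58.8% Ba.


Assume 100 g sample. Moles of each element:
  S: 13.7/32.07 = 0.427 mol
  O: 27.4/16.0 = 1.712 mol
  Ba: 58.8/137.33 = 0.428 mol
Divide by smallest (0.427):
  S: 0.427/0.427 = 1.0
  O: 1.712/0.427 = 4.01
  Ba: 0.428/0.427 = 1.0
Empirical formula: BaSO4

BaSO4


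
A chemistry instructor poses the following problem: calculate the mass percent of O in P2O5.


M(P2O5) = 2×30.97 + 5×16.0 = 141.94 g/mol
Mass of O = 5 × 16.0 = 80.00 g/mol
% O = 80.00/141.94 × 100 = 56.36%

56.36%


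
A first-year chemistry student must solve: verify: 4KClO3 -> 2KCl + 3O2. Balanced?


Equation: 4KClO3 -> 2KCl + 3O2
Check atoms: Cl: 4≠2, K: 4≠2, O: 12≠6
Not balanced

No, not balanced


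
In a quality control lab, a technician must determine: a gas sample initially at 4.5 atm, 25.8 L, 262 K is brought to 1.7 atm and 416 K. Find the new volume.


P1V1/T1 = P2V2/T2
V2 = P1V1T2/(T1P2)
= 4.5×25.8×416/(262×1.7)
= 108.436 L

108.436 L


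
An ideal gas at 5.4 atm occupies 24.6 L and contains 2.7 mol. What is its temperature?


PV = nRT  (R = 0.08206 L·atm/(mol·K))
T = PV/(nR) = 5.4×24.6/(2.7×0.08206)
= 132.84/0.221562
= 599.56 K

599.56 K


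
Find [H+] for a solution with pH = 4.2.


[H+] = 10^(-pH) = 10^(-4.2)
= 6.31×10^-5 M

6.31×10^-5 M


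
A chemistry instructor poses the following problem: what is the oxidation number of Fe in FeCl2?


x + 2(-1) = 0, so x = +2
Oxidation number: +2

+2


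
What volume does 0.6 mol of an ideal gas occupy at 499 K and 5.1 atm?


PV = nRT  (R = 0.08206 L·atm/(mol·K))
V = nRT/P = 0.6×0.08206×499/5.1
= 4.817 L

4.817 L


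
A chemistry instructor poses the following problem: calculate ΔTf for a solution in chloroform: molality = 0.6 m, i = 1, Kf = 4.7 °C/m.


ΔTf = Kf × m × i
= 4.7 × 0.6 × 1
= 2.82 °C

2.82 °C


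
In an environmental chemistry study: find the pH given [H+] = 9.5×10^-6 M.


pH = -log10([H+]) = -log10(9.5×10^-6)
= 6 - log10(9.5)
= 6 - 0.98
= 5.02

5.02


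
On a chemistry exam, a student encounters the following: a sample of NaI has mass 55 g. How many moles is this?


M(NaI) = 149.89 g/mol
n = mass/M = 55/149.89 = 0.3669 mol

0.3669 mol


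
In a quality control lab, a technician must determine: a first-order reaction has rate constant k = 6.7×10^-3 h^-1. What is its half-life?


t½ = ln2/k = 0.693147/(6.7×10^-3 h^-1)
= 103.5 h

103.5 h


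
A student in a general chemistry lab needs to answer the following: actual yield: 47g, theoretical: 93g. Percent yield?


% yield = actual/theoretical × 100
= 47/93 × 100
= 50.54%

50.54%


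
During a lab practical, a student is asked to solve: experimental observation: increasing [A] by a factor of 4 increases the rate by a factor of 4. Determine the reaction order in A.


rate ∝ [A]^n
4^n = 4 → n = 1
Order in A: 1

1


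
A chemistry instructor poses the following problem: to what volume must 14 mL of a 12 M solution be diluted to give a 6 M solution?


C1V1 = C2V2
12 × 14 = 6 × V2
V2 = 168/6 = 28.0 mL

28.0 mL


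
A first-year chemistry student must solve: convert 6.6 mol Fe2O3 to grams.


M(Fe2O3) = 159.7 g/mol
mass = n × M = 6.6 × 159.7 = 1054.02 g

1054.02 g


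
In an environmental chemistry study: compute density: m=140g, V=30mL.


ρ = mass/volume
= 140/30
= 4.667 g/mL

4.667 g/mL


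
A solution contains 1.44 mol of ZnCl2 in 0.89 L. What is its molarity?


M = n/V = 1.44/0.89 = 1.618 mol/L

1.618 M


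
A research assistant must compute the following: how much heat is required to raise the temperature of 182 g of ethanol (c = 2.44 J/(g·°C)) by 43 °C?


q = mcΔT = 182 × 2.44 × 43
= 19095.44 J

19095.44 J


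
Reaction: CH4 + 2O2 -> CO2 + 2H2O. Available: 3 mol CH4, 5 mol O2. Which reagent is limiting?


Mole ratio available / coefficient:
  CH4: 3/1 = 3.000
  O2: 5/2 = 2.500
Smaller ratio is limiting.

O2


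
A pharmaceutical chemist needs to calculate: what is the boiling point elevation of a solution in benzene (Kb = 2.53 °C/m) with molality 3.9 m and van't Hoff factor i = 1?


ΔTb = Kb × m × i
= 2.53 × 3.9 × 1
= 9.867 °C

9.867 °C


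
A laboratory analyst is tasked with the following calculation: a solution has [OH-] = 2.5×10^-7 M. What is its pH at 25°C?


pOH = -log10([OH-]) = -log10(2.5×10^-7)
= 7 - log10(2.5) = 6.6
pH = 14 - pOH = 14 - 6.6 = 7.4

7.4


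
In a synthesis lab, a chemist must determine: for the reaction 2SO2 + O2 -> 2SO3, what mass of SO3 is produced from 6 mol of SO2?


Mole ratio SO3:SO2 = 2:2
n(SO3) = 6 × 2/2 = 6.000 mol
mass = 6.000 × 80.07 = 480.42 g

480.42 g


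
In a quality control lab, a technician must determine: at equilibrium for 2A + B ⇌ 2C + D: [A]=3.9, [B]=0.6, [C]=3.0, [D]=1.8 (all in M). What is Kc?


Kc = [C]^2[D]/([A]^2[B])
= (3.0^2 × 1.8^1)/(3.9^2 × 0.6^1)
= 16.2/9.126
= 1.775

1.775


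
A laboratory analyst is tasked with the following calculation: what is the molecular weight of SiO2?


M(SiO2) = 1×28.09 + 2×16.0
= 28.09 + 32.0
= 60.09 g/mol

60.09 g/mol


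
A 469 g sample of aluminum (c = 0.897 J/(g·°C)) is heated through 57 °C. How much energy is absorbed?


q = mcΔT = 469 × 0.897 × 57
= 23979.50 J

23979.50 J


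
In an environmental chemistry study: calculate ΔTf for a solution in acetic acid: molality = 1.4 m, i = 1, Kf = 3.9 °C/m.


ΔTf = Kf × m × i
= 3.9 × 1.4 × 1
= 5.46 °C

5.46 °C


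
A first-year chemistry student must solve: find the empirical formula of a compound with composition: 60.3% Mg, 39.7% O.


Assume 100 g sample. Moles of each element:
  Mg: 60.3/24.31 = 2.48 mol
  O: 39.7/16.0 = 2.481 mol
Divide by smallest (2.48):
  Mg: 2.48/2.48 = 1.0
  O: 2.481/2.48 = 1.0
Empirical formula: MgO

MgO


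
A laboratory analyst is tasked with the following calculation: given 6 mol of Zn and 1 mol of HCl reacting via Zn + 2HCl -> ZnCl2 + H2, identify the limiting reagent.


Mole ratio available / coefficient:
  Zn: 6/1 = 6.000
  HCl: 1/2 = 0.500
Smaller ratio is limiting.

HCl


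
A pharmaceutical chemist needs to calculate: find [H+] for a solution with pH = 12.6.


[H+] = 10^(-pH) = 10^(-12.6)
= 2.51×10^-13 M

2.51×10^-13 M


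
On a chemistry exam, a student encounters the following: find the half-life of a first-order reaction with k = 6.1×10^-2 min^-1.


t½ = ln2/k = 0.693147/(6.1×10^-2 min^-1)
= 11.36 min

11.36 min


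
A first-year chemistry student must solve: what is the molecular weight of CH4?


M(CH4) = 1×12.01 + 4×1.008
= 12.01 + 4.03
= 16.04 g/mol

16.04 g/mol


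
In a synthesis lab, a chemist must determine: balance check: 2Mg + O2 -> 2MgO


Equation: 2Mg + O2 -> 2MgO
Check atoms: Mg: 2=2, O: 2=2
Balanced

Yes, balanced


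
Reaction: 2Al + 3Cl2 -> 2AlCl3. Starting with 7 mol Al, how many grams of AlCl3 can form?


Mole ratio AlCl3:Al = 2:2
n(AlCl3) = 7 × 2/2 = 7.000 mol
mass = 7.000 × 133.33 = 933.31 g

933.31 g


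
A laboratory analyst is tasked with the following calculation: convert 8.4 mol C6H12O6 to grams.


M(C6H12O6) = 180.16 g/mol
mass = n × M = 8.4 × 180.16 = 1513.34 g

1513.34 g


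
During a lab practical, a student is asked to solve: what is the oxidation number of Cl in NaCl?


halide: -1
Oxidation number: -1

-1


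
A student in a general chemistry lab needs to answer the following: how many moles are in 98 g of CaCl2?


M(CaCl2) = 110.98 g/mol
n = mass/M = 98/110.98 = 0.883 mol

0.883 mol


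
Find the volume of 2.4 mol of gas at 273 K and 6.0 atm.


PV = nRT  (R = 0.08206 L·atm/(mol·K))
V = nRT/P = 2.4×0.08206×273/6.0
= 8.961 L

8.961 L


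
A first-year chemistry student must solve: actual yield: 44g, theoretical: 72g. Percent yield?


% yield = actual/theoretical × 100
= 44/72 × 100
= 61.11%

61.11%


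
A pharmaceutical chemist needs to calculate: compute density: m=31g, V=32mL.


ρ = mass/volume
= 31/32
= 0.969 g/mL

0.969 g/mL


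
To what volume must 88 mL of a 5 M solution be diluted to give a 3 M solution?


C1V1 = C2V2
5 × 88 = 3 × V2
V2 = 440/3 = 146.67 mL

146.67 mL


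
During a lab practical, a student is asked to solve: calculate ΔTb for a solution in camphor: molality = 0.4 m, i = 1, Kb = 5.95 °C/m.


ΔTb = Kb × m × i
= 5.95 × 0.4 × 1
= 2.38 °C

2.38 °C


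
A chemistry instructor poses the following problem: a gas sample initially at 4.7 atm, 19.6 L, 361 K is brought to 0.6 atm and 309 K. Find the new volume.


P1V1/T1 = P2V2/T2
V2 = P1V1T2/(T1P2)
= 4.7×19.6×309/(361×0.6)
= 131.418 L

131.418 L


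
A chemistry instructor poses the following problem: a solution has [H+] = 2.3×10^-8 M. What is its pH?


pH = -log10([H+]) = -log10(2.3×10^-8)
= 8 - log10(2.3)
= 8 - 0.36
= 7.64

7.64


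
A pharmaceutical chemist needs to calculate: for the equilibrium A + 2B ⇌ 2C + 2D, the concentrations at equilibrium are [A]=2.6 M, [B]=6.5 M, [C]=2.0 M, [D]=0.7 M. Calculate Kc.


Kc = [C]^2[D]^2/([A][B]^2)
= (2.0^2 × 0.7^2)/(2.6^1 × 6.5^2)
= 1.96/109.85
= 0.01784

0.01784


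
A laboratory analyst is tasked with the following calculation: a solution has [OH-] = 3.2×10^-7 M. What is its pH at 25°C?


pOH = -log10([OH-]) = -log10(3.2×10^-7)
= 7 - log10(3.2) = 6.49
pH = 14 - pOH = 14 - 6.49 = 7.51

7.51


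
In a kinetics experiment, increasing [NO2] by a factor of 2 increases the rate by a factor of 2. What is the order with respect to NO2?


rate ∝ [NO2]^n
2^n = 2 → n = 1
Order in NO2: 1

1


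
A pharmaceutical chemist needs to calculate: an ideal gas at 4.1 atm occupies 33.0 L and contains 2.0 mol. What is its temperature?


PV = nRT  (R = 0.08206 L·atm/(mol·K))
T = PV/(nR) = 4.1×33.0/(2.0×0.08206)
= 135.30/0.164120
= 824.40 K

824.40 K


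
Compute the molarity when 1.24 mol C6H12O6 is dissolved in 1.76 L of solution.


M = n/V = 1.24/1.76 = 0.705 mol/L

0.705 M


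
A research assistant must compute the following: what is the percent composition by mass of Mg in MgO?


M(MgO) = 1×24.31 + 1×16.0 = 40.31 g/mol
Mass of Mg = 1 × 24.31 = 24.31 g/mol
% Mg = 24.31/40.31 × 100 = 60.31%

60.31%


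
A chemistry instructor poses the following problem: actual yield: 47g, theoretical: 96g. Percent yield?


% yield = actual/theoretical × 100
= 47/96 × 100
= 48.96%

48.96%


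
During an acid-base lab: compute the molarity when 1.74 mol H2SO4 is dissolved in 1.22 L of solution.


M = n/V = 1.74/1.22 = 1.426 mol/L

1.426 M


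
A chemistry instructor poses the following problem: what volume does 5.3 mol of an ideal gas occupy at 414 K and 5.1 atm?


PV = nRT  (R = 0.08206 L·atm/(mol·K))
V = nRT/P = 5.3×0.08206×414/5.1
= 35.305 L

35.305 L


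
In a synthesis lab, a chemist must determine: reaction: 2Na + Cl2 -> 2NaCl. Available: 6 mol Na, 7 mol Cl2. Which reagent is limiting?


Mole ratio available / coefficient:
  Na: 6/2 = 3.000
  Cl2: 7/1 = 7.000
Smaller ratio is limiting.

Na


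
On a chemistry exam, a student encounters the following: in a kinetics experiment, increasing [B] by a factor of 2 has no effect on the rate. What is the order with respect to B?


rate ∝ [B]^n
rate ∝ [B]^0
Order in B: 0

0


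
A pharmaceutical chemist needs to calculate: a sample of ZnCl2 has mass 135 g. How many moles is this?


M(ZnCl2) = 136.28 g/mol
n = mass/M = 135/136.28 = 0.9906 mol

0.9906 mol


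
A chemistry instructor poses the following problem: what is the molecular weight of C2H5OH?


M(C2H5OH) = 2×12.01 + 6×1.008 + 1×16.0
= 24.02 + 6.05 + 16.0
= 46.07 g/mol

46.07 g/mol


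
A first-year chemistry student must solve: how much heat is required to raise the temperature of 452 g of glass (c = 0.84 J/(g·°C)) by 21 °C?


q = mcΔT = 452 × 0.84 × 21
= 7973.28 J

7973.28 J


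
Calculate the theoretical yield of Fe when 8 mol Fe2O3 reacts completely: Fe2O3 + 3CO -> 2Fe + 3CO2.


Mole ratio Fe:Fe2O3 = 2:1
n(Fe) = 8 × 2/1 = 16.000 mol
mass = 16.000 × 55.85 = 893.6 g

893.6 g


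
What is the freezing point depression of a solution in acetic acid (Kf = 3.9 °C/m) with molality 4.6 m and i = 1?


ΔTf = Kf × m × i
= 3.9 × 4.6 × 1
= 17.94 °C

17.94 °C


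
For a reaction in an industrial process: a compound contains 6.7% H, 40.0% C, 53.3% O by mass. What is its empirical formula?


Assume 100 g sample. Moles of each element:
  H: 6.7/1.008 = 6.647 mol
  C: 40.0/12.01 = 3.331 mol
  O: 53.3/16.0 = 3.331 mol
Divide by smallest (3.331):
  H: 6.647/3.331 = 2.0
  C: 3.331/3.331 = 1.0
  O: 3.331/3.331 = 1.0
Empirical formula: CH2O

CH2O


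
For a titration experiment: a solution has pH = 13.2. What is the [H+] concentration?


[H+] = 10^(-pH) = 10^(-13.2)
= 6.31×10^-14 M

6.31×10^-14 M


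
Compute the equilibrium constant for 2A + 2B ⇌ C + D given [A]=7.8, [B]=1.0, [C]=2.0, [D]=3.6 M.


Kc = [C][D]/([A]^2[B]^2)
= (2.0^1 × 3.6^1)/(7.8^2 × 1.0^2)
= 7.2/60.84
= 0.1183

0.1183


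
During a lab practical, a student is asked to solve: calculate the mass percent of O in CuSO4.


M(CuSO4) = 1×63.55 + 1×32.07 + 4×16.0 = 159.62 g/mol
Mass of O = 4 × 16.0 = 64.00 g/mol
% O = 64.00/159.62 × 100 = 40.10%

40.10%


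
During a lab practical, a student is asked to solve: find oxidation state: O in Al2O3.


O is usually -2
Oxidation number: -2

-2


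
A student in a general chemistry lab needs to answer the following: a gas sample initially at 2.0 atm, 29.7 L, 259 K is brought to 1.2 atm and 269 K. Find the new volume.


P1V1/T1 = P2V2/T2
V2 = P1V1T2/(T1P2)
= 2.0×29.7×269/(259×1.2)
= 51.411 L

51.411 L


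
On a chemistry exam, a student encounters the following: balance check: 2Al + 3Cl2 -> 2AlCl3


Equation: 2Al + 3Cl2 -> 2AlCl3
Check atoms: Al: 2=2, Cl: 6=6
Balanced

Yes, balanced


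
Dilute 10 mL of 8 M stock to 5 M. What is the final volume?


C1V1 = C2V2
8 × 10 = 5 × V2
V2 = 80/5 = 16.0 mL

16.0 mL


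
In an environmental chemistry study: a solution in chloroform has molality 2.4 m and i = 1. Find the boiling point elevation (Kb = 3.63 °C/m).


ΔTb = Kb × m × i
= 3.63 × 2.4 × 1
= 8.712 °C

8.712 °C


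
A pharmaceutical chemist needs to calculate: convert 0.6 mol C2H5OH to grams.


M(C2H5OH) = 46.07 g/mol
mass = n × M = 0.6 × 46.07 = 27.64 g

27.64 g


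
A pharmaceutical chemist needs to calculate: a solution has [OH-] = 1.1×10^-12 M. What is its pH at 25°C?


pOH = -log10([OH-]) = -log10(1.1×10^-12)
= 12 - log10(1.1) = 11.96
pH = 14 - pOH = 14 - 11.96 = 2.04

2.04


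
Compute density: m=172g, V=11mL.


ρ = mass/volume
= 172/11
= 15.636 g/mL

15.636 g/mL


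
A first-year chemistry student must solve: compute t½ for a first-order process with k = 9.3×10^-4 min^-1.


t½ = ln2/k = 0.693147/(9.3×10^-4 min^-1)
= 745.3 min

745.3 min


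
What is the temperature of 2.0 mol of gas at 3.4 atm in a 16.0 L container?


PV = nRT  (R = 0.08206 L·atm/(mol·K))
T = PV/(nR) = 3.4×16.0/(2.0×0.08206)
= 54.40/0.164120
= 331.46 K

331.46 K


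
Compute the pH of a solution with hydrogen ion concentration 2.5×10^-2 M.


pH = -log10([H+]) = -log10(2.5×10^-2)
= 2 - log10(2.5)
= 2 - 0.4
= 1.6

1.6


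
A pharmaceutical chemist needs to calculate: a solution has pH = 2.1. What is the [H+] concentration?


[H+] = 10^(-pH) = 10^(-2.1)
= 7.94×10^-3 M

7.94×10^-3 M


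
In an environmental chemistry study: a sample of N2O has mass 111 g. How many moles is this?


M(N2O) = 44.02 g/mol
n = mass/M = 111/44.02 = 2.5216 mol

2.5216 mol


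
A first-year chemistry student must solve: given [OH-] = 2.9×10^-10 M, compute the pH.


pOH = -log10([OH-]) = -log10(2.9×10^-10)
= 10 - log10(2.9) = 9.54
pH = 14 - pOH = 14 - 9.54 = 4.46

4.46


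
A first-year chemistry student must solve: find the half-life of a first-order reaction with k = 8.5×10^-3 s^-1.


t½ = ln2/k = 0.693147/(8.5×10^-3 s^-1)
= 81.55 s

81.55 s


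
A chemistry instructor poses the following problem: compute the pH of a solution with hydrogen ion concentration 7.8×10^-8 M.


pH = -log10([H+]) = -log10(7.8×10^-8)
= 8 - log10(7.8)
= 8 - 0.89
= 7.11

7.11


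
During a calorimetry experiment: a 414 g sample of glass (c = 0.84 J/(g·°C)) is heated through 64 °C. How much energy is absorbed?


q = mcΔT = 414 × 0.84 × 64
= 22256.64 J

22256.64 J


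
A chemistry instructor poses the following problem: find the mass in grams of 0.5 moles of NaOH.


M(NaOH) = 40.0 g/mol
mass = n × M = 0.5 × 40.0 = 20.00 g

20.00 g


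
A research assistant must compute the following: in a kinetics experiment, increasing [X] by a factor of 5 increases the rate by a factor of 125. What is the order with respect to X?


rate ∝ [X]^n
5^n = 125 → n = 3
Order in X: 3

3


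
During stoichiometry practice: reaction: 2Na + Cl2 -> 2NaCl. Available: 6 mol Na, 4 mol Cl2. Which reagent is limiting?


Mole ratio available / coefficient:
  Na: 6/2 = 3.000
  Cl2: 4/1 = 4.000
Smaller ratio is limiting.

Na


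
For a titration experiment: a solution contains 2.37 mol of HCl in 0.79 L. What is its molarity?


M = n/V = 2.37/0.79 = 3.000 mol/L

3.000 M


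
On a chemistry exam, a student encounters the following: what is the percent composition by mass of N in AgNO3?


M(AgNO3) = 1×107.87 + 1×14.01 + 3×16.0 = 169.88 g/mol
Mass of N = 1 × 14.01 = 14.01 g/mol
% N = 14.01/169.88 × 100 = 8.25%

8.25%


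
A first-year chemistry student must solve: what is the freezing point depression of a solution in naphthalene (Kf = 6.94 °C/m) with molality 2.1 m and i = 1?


ΔTf = Kf × m × i
= 6.94 × 2.1 × 1
= 14.574 °C

14.574 °C


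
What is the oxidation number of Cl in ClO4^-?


x + 4(-2) = -1, so x = +7
Oxidation number: +7

+7


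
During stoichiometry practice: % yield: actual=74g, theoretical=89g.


% yield = actual/theoretical × 100
= 74/89 × 100
= 83.15%

83.15%


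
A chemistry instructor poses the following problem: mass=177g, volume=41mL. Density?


ρ = mass/volume
= 177/41
= 4.317 g/mL

4.317 g/mL


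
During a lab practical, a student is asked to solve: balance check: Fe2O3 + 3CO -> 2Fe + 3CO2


Equation: Fe2O3 + 3CO -> 2Fe + 3CO2
Check atoms: C: 3=3, Fe: 2=2, O: 6=6
Balanced

Yes, balanced


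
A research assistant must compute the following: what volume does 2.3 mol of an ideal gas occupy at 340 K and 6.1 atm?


PV = nRT  (R = 0.08206 L·atm/(mol·K))
V = nRT/P = 2.3×0.08206×340/6.1
= 10.52 L

10.52 L


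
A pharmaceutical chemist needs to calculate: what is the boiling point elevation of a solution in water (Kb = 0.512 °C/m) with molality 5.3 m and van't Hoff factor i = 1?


ΔTb = Kb × m × i
= 0.512 × 5.3 × 1
= 2.7136 °C

2.7136 °C


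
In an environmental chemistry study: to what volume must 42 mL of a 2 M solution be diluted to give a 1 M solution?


C1V1 = C2V2
2 × 42 = 1 × V2
V2 = 84/1 = 84.0 mL

84.0 mL


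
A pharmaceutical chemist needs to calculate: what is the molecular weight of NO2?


M(NO2) = 1×14.01 + 2×16.0
= 14.01 + 32.0
= 46.01 g/mol

46.01 g/mol


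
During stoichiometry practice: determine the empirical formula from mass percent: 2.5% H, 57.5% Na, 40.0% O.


Assume 100 g sample. Moles of each element:
  H: 2.5/1.008 = 2.48 mol
  Na: 57.5/22.99 = 2.501 mol
  O: 40.0/16.0 = 2.5 mol
Divide by smallest (2.48):
  H: 2.48/2.48 = 1.0
  Na: 2.501/2.48 = 1.01
  O: 2.5/2.48 = 1.01
Empirical formula: NaOH

NaOH


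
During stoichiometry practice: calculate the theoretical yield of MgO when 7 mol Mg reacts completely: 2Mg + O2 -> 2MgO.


Mole ratio MgO:Mg = 2:2
n(MgO) = 7 × 2/2 = 7.000 mol
mass = 7.000 × 40.31 = 282.17 g

282.17 g


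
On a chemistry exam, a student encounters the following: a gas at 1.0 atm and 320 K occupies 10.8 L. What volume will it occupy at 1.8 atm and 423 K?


P1V1/T1 = P2V2/T2
V2 = P1V1T2/(T1P2)
= 1.0×10.8×423/(320×1.8)
= 7.931 L

7.931 L


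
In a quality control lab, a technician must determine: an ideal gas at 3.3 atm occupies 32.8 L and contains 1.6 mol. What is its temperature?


PV = nRT  (R = 0.08206 L·atm/(mol·K))
T = PV/(nR) = 3.3×32.8/(1.6×0.08206)
= 108.24/0.131296
= 824.40 K

824.40 K


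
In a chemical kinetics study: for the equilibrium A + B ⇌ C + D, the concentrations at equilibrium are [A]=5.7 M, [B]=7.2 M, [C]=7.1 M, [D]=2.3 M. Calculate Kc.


Kc = [C][D]/([A][B])
= (7.1^1 × 2.3^1)/(5.7^1 × 7.2^1)
= 16.33/41.04
= 0.3979

0.3979


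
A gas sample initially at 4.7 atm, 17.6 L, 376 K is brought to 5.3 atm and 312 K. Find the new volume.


P1V1/T1 = P2V2/T2
V2 = P1V1T2/(T1P2)
= 4.7×17.6×312/(376×5.3)
= 12.951 L

12.951 L


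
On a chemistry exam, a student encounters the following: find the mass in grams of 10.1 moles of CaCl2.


M(CaCl2) = 110.98 g/mol
mass = n × M = 10.1 × 110.98 = 1120.90 g

1120.90 g


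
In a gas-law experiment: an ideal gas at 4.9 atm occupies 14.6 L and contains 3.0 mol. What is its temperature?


PV = nRT  (R = 0.08206 L·atm/(mol·K))
T = PV/(nR) = 4.9×14.6/(3.0×0.08206)
= 71.54/0.246180
= 290.60 K

290.60 K


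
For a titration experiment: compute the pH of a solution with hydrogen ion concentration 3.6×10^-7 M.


pH = -log10([H+]) = -log10(3.6×10^-7)
= 7 - log10(3.6)
= 7 - 0.56
= 6.44

6.44


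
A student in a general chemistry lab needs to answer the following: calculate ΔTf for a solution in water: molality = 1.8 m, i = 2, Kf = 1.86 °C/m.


ΔTf = Kf × m × i
= 1.86 × 1.8 × 2
= 6.696 °C

6.696 °C


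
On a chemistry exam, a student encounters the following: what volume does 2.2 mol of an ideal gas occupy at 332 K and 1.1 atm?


PV = nRT  (R = 0.08206 L·atm/(mol·K))
V = nRT/P = 2.2×0.08206×332/1.1
= 54.488 L

54.488 L


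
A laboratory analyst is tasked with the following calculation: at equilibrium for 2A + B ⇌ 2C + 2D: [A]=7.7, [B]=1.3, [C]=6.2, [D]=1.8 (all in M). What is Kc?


Kc = [C]^2[D]^2/([A]^2[B])
= (6.2^2 × 1.8^2)/(7.7^2 × 1.3^1)
= 124.5456/77.077
= 1.616

1.616


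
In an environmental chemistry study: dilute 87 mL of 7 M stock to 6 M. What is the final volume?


C1V1 = C2V2
7 × 87 = 6 × V2
V2 = 609/6 = 101.5 mL

101.5 mL


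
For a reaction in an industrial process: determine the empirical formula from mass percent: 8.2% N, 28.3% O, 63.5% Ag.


Assume 100 g sample. Moles of each element:
  N: 8.2/14.01 = 0.585 mol
  O: 28.3/16.0 = 1.769 mol
  Ag: 63.5/107.87 = 0.589 mol
Divide by smallest (0.585):
  N: 0.585/0.585 = 1.0
  O: 1.769/0.585 = 3.02
  Ag: 0.589/0.585 = 1.01
Empirical formula: AgNO3

AgNO3


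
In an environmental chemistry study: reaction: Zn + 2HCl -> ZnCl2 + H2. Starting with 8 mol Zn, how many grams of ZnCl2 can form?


Mole ratio ZnCl2:Zn = 1:1
n(ZnCl2) = 8 × 1/1 = 8.000 mol
mass = 8.000 × 136.28 = 1090.24 g

1090.24 g


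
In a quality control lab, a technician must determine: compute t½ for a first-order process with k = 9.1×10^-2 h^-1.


t½ = ln2/k = 0.693147/(9.1×10^-2 h^-1)
= 7.617 h

7.617 h


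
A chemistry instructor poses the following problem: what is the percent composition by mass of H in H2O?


M(H2O) = 2×1.008 + 1×16.0 = 18.016 g/mol
Mass of H = 2 × 1.008 = 2.016 g/mol
% H = 2.016/18.016 × 100 = 11.19%

11.19%


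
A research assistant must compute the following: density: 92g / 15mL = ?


ρ = mass/volume
= 92/15
= 6.133 g/mL

6.133 g/mL


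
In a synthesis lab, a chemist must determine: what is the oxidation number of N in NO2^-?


x + 2(-2) = -1, so x = +3
Oxidation number: +3

+3


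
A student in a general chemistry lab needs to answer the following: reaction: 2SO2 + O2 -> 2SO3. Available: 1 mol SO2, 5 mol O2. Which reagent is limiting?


Mole ratio available / coefficient:
  SO2: 1/2 = 0.500
  O2: 5/1 = 5.000
Smaller ratio is limiting.

SO2


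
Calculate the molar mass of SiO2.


M(SiO2) = 1×28.09 + 2×16.0
= 28.09 + 32.0
= 60.09 g/mol

60.09 g/mol


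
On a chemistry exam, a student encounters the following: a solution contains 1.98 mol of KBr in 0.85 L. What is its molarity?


M = n/V = 1.98/0.85 = 2.329 mol/L

2.329 M


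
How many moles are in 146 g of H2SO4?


M(H2SO4) = 98.09 g/mol
n = mass/M = 146/98.09 = 1.4884 mol

1.4884 mol


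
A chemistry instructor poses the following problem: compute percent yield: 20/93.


% yield = actual/theoretical × 100
= 20/93 × 100
= 21.51%

21.51%


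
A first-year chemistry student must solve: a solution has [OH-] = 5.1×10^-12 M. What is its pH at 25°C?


pOH = -log10([OH-]) = -log10(5.1×10^-12)
= 12 - log10(5.1) = 11.29
pH = 14 - pOH = 14 - 11.29 = 2.71

2.71


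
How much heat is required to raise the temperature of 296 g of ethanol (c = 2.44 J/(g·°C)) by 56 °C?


q = mcΔT = 296 × 2.44 × 56
= 40445.44 J

40445.44 J


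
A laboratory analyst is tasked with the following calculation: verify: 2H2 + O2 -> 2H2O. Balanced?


Equation: 2H2 + O2 -> 2H2O
Check atoms: H: 4=4, O: 2=2
Balanced

Yes, balanced


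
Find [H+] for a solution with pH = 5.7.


[H+] = 10^(-pH) = 10^(-5.7)
= 2.0×10^-6 M

2.0×10^-6 M


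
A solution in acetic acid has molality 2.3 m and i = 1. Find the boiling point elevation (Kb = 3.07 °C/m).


ΔTb = Kb × m × i
= 3.07 × 2.3 × 1
= 7.061 °C

7.061 °C


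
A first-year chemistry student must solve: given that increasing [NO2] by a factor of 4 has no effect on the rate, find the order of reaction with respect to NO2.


rate ∝ [NO2]^n
rate ∝ [NO2]^0
Order in NO2: 0

0


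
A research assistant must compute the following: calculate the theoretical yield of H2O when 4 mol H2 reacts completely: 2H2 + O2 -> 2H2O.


Mole ratio H2O:H2 = 2:2
n(H2O) = 4 × 2/2 = 4.000 mol
mass = 4.000 × 18.02 = 72.08 g

72.08 g


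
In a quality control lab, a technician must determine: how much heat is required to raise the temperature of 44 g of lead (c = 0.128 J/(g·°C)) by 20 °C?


q = mcΔT = 44 × 0.128 × 20
= 112.64 J

112.64 J


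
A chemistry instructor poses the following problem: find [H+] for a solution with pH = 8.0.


[H+] = 10^(-pH) = 10^(-8.0)
= 1.0×10^-8 M

1.0×10^-8 M


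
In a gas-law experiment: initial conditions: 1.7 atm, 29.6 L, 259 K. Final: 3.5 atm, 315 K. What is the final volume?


P1V1/T1 = P2V2/T2
V2 = P1V1T2/(T1P2)
= 1.7×29.6×315/(259×3.5)
= 17.486 L

17.486 L


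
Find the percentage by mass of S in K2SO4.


M(K2SO4) = 2×39.1 + 1×32.07 + 4×16.0 = 174.27 g/mol
Mass of S = 1 × 32.07 = 32.07 g/mol
% S = 32.07/174.27 × 100 = 18.40%

18.40%


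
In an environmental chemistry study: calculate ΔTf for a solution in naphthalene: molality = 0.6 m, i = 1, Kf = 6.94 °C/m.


ΔTf = Kf × m × i
= 6.94 × 0.6 × 1
= 4.164 °C

4.164 °C


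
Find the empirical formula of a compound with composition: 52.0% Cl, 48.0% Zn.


Assume 100 g sample. Moles of each element:
  Cl: 52.0/35.45 = 1.467 mol
  Zn: 48.0/65.38 = 0.734 mol
Divide by smallest (0.734):
  Cl: 1.467/0.734 = 2.0
  Zn: 0.734/0.734 = 1.0
Empirical formula: ZnCl2

ZnCl2


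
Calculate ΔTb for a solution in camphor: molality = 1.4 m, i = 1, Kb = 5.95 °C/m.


ΔTb = Kb × m × i
= 5.95 × 1.4 × 1
= 8.33 °C

8.33 °C


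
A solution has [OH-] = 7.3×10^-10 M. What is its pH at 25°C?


pOH = -log10([OH-]) = -log10(7.3×10^-10)
= 10 - log10(7.3) = 9.14
pH = 14 - pOH = 14 - 9.14 = 4.86

4.86


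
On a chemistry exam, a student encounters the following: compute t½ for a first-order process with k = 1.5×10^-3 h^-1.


t½ = ln2/k = 0.693147/(1.5×10^-3 h^-1)
= 462.1 h

462.1 h


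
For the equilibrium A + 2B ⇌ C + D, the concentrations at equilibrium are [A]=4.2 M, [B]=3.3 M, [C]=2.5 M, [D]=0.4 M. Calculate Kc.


Kc = [C][D]/([A][B]^2)
= (2.5^1 × 0.4^1)/(4.2^1 × 3.3^2)
= 1/45.738
= 0.02186

0.02186


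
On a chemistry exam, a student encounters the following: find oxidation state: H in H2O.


H is +1 with nonmetals
Oxidation number: +1

+1


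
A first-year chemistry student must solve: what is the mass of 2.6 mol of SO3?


M(SO3) = 80.07 g/mol
mass = n × M = 2.6 × 80.07 = 208.18 g

208.18 g


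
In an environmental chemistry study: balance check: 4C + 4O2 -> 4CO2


Equation: 4C + 4O2 -> 4CO2
Check atoms: C: 4=4, O: 8=8
Balanced

Yes, balanced


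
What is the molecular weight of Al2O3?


M(Al2O3) = 2×26.98 + 3×16.0
= 53.96 + 48.0
= 101.96 g/mol

101.96 g/mol


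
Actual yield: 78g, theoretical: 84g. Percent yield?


% yield = actual/theoretical × 100
= 78/84 × 100
= 92.86%

92.86%


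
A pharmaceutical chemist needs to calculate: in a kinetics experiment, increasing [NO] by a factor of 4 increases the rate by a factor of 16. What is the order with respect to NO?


rate ∝ [NO]^n
4^n = 16 → n = 2
Order in NO: 2

2


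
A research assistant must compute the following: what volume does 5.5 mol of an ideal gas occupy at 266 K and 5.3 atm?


PV = nRT  (R = 0.08206 L·atm/(mol·K))
V = nRT/P = 5.5×0.08206×266/5.3
= 22.652 L

22.652 L


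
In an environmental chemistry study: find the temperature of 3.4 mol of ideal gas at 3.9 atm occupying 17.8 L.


PV = nRT  (R = 0.08206 L·atm/(mol·K))
T = PV/(nR) = 3.9×17.8/(3.4×0.08206)
= 69.42/0.279004
= 248.81 K

248.81 K


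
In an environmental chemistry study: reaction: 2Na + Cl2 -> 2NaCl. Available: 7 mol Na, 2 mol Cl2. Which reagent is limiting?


Mole ratio available / coefficient:
  Na: 7/2 = 3.500
  Cl2: 2/1 = 2.000
Smaller ratio is limiting.

Cl2


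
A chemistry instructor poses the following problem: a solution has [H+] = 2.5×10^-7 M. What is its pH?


pH = -log10([H+]) = -log10(2.5×10^-7)
= 7 - log10(2.5)
= 7 - 0.4
= 6.6

6.6


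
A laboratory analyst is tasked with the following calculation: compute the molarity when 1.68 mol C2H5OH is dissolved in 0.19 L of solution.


M = n/V = 1.68/0.19 = 8.842 mol/L

8.842 M


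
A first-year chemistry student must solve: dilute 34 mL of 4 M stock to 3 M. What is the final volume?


C1V1 = C2V2
4 × 34 = 3 × V2
V2 = 136/3 = 45.33 mL

45.33 mL


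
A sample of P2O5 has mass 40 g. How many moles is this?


M(P2O5) = 141.94 g/mol
n = mass/M = 40/141.94 = 0.2818 mol

0.2818 mol


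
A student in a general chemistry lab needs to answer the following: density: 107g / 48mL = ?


ρ = mass/volume
= 107/48
= 2.229 g/mL

2.229 g/mL


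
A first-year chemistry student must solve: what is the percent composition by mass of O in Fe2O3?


M(Fe2O3) = 2×55.85 + 3×16.0 = 159.70 g/mol
Mass of O = 3 × 16.0 = 48.00 g/mol
% O = 48.00/159.70 × 100 = 30.06%

30.06%


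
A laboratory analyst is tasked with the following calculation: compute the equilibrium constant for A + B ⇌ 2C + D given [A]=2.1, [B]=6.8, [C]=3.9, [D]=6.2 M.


Kc = [C]^2[D]/([A][B])
= (3.9^2 × 6.2^1)/(2.1^1 × 6.8^1)
= 94.302/14.28
= 6.604

6.604


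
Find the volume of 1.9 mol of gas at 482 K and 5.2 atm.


PV = nRT  (R = 0.08206 L·atm/(mol·K))
V = nRT/P = 1.9×0.08206×482/5.2
= 14.452 L

14.452 L


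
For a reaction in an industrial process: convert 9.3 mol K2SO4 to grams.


M(K2SO4) = 174.27 g/mol
mass = n × M = 9.3 × 174.27 = 1620.71 g

1620.71 g


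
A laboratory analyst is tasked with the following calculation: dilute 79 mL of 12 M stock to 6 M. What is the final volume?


C1V1 = C2V2
12 × 79 = 6 × V2
V2 = 948/6 = 158.0 mL

158.0 mL


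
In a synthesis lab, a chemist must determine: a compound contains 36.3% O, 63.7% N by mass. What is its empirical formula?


Assume 100 g sample. Moles of each element:
  O: 36.3/16.0 = 2.269 mol
  N: 63.7/14.01 = 4.547 mol
Divide by smallest (2.269):
  O: 2.269/2.269 = 1.0
  N: 4.547/2.269 = 2.0
Empirical formula: N2O

N2O


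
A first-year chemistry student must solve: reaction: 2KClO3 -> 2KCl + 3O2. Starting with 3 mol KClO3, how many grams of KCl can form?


Mole ratio KCl:KClO3 = 2:2
n(KCl) = 3 × 2/2 = 3.000 mol
mass = 3.000 × 74.55 = 223.65 g

223.65 g


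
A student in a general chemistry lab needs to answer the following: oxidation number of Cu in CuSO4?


Sulfate is -2, so Cu = +2
Oxidation number: +2

+2


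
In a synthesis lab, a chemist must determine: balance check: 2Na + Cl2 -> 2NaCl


Equation: 2Na + Cl2 -> 2NaCl
Check atoms: Cl: 2=2, Na: 2=2
Balanced

Yes, balanced


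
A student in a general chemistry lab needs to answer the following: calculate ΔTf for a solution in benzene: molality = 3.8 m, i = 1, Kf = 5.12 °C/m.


ΔTf = Kf × m × i
= 5.12 × 3.8 × 1
= 19.456 °C

19.456 °C


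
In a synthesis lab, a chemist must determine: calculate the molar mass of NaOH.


M(NaOH) = 1×22.99 + 1×16.0 + 1×1.008
= 22.99 + 16.0 + 1.01
= 40.0 g/mol

40.0 g/mol


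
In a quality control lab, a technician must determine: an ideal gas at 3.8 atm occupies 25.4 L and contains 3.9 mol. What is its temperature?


PV = nRT  (R = 0.08206 L·atm/(mol·K))
T = PV/(nR) = 3.8×25.4/(3.9×0.08206)
= 96.52/0.320034
= 301.59 K

301.59 K


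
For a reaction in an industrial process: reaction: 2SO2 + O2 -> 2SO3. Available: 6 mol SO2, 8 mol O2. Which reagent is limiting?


Mole ratio available / coefficient:
  SO2: 6/2 = 3.000
  O2: 8/1 = 8.000
Smaller ratio is limiting.

SO2


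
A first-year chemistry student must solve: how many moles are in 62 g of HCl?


M(HCl) = 36.46 g/mol
n = mass/M = 62/36.46 = 1.7005 mol

1.7005 mol


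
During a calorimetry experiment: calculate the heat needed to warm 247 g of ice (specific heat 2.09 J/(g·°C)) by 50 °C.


q = mcΔT = 247 × 2.09 × 50
= 25811.50 J

25811.50 J


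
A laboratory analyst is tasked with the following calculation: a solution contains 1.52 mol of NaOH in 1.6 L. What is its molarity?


M = n/V = 1.52/1.6 = 0.950 mol/L

0.950 M


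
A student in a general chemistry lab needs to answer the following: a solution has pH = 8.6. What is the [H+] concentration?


[H+] = 10^(-pH) = 10^(-8.6)
= 2.51×10^-9 M

2.51×10^-9 M


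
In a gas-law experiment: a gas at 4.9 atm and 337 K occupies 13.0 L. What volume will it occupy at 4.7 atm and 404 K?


P1V1/T1 = P2V2/T2
V2 = P1V1T2/(T1P2)
= 4.9×13.0×404/(337×4.7)
= 16.248 L

16.248 L


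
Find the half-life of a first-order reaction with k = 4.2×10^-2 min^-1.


t½ = ln2/k = 0.693147/(4.2×10^-2 min^-1)
= 16.50 min

16.50 min


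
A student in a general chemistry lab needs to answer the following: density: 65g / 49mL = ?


ρ = mass/volume
= 65/49
= 1.327 g/mL

1.327 g/mL


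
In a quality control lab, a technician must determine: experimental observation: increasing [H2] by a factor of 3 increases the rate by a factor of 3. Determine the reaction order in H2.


rate ∝ [H2]^n
3^n = 3 → n = 1
Order in H2: 1

1


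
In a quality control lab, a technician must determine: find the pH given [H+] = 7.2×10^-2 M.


pH = -log10([H+]) = -log10(7.2×10^-2)
= 2 - log10(7.2)
= 2 - 0.86
= 1.14

1.14


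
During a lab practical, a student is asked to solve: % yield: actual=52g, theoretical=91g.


% yield = actual/theoretical × 100
= 52/91 × 100
= 57.14%

57.14%


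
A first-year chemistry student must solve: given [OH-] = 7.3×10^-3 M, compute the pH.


pOH = -log10([OH-]) = -log10(7.3×10^-3)
= 3 - log10(7.3) = 2.14
pH = 14 - pOH = 14 - 2.14 = 11.86

11.86


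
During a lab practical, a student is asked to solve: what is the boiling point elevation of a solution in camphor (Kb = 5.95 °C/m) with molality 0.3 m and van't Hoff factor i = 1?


ΔTb = Kb × m × i
= 5.95 × 0.3 × 1
= 1.785 °C

1.785 °C


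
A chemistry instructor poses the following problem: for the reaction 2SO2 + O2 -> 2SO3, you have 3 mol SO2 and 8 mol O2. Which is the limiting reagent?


Mole ratio available / coefficient:
  SO2: 3/2 = 1.500
  O2: 8/1 = 8.000
Smaller ratio is limiting.

SO2


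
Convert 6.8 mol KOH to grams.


M(KOH) = 56.11 g/mol
mass = n × M = 6.8 × 56.11 = 381.55 g

381.55 g


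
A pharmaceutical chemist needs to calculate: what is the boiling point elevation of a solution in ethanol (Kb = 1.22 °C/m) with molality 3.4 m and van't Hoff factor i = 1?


ΔTb = Kb × m × i
= 1.22 × 3.4 × 1
= 4.148 °C

4.148 °C


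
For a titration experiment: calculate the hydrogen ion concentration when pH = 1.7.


[H+] = 10^(-pH) = 10^(-1.7)
= 2.0×10^-2 M

2.0×10^-2 M


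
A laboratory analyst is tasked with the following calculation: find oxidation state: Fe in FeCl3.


x + 3(-1) = 0, so x = +3
Oxidation number: +3

+3


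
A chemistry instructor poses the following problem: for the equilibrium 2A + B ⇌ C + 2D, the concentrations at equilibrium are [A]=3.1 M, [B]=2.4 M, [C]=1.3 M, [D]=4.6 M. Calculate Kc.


Kc = [C][D]^2/([A]^2[B])
= (1.3^1 × 4.6^2)/(3.1^2 × 2.4^1)
= 27.508/23.064
= 1.193

1.193


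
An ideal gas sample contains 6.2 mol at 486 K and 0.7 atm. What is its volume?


PV = nRT  (R = 0.08206 L·atm/(mol·K))
V = nRT/P = 6.2×0.08206×486/0.7
= 353.233 L

353.233 L


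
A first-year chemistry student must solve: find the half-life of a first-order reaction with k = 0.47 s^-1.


t½ = ln2/k = 0.693147/(0.47 s^-1)
= 1.475 s

1.475 s


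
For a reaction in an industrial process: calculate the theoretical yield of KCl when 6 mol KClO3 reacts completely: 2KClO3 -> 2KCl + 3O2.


Mole ratio KCl:KClO3 = 2:2
n(KCl) = 6 × 2/2 = 6.000 mol
mass = 6.000 × 74.55 = 447.3 g

447.3 g


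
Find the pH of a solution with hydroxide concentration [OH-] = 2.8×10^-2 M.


pOH = -log10([OH-]) = -log10(2.8×10^-2)
= 2 - log10(2.8) = 1.55
pH = 14 - pOH = 14 - 1.55 = 12.45

12.45


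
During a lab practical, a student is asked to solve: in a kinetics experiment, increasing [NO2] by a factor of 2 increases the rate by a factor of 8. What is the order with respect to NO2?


rate ∝ [NO2]^n
2^n = 8 → n = 3
Order in NO2: 3

3


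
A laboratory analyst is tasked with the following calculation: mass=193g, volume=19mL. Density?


ρ = mass/volume
= 193/19
= 10.158 g/mL

10.158 g/mL


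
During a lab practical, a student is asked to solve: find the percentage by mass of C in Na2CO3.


M(Na2CO3) = 2×22.99 + 1×12.01 + 3×16.0 = 105.99 g/mol
Mass of C = 1 × 12.01 = 12.01 g/mol
% C = 12.01/105.99 × 100 = 11.33%

11.33%


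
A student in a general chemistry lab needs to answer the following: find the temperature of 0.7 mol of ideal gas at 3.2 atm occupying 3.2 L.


PV = nRT  (R = 0.08206 L·atm/(mol·K))
T = PV/(nR) = 3.2×3.2/(0.7×0.08206)
= 10.24/0.057442
= 178.27 K

178.27 K
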